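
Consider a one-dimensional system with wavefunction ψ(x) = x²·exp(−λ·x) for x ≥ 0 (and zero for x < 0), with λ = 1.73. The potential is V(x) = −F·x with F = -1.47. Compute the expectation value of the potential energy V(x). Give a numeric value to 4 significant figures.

⟨V⟩ = ∫ V(x)·|ψ|² dx / ∫|ψ|² dx.
Every integrand reduces to terms xʲ·e^(−2λx) on [0, ∞); use ∫₀^∞ xʲ·e^(−2λx) dx = j!/(2λ)^(j+1).
State is unnormalized: ∫|ψ|² dx = 0.048398, and ∫ψ*·V(x)·ψ dx = 0.10281, so ⟨V⟩ = 0.10281 / 0.048398.
⟨V⟩ = 2.1243.

2.124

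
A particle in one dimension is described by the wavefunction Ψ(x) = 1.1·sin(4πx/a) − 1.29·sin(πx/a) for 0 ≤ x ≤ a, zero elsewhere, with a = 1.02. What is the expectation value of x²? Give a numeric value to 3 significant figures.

⟨x²⟩ = ∫ x²·|Ψ|² dx / ∫|Ψ|² dx (integrals over the domain).
On 0 ≤ x ≤ a (j ≠ l): ∫sin²(jπx/a) dx = a/2, ∫sin(jπx/a)·sin(lπx/a) dx = 0; diagonal moments ∫x·sin²(jπx/a) dx = a²/4, ∫x²·sin²(jπx/a) dx = a³·(1/6 − 1/(4j²π²)); cross terms ∫x·sin(jπx/a)·sin(lπx/a) dx = 0 for j + l even and −4jla²/(π²(j² − l²)²) for j + l odd, ∫x²·sin(jπx/a)·sin(lπx/a) dx = (−1)^(j+l)·4jla³/(π²(j² − l²)²); higher powers the same way via product-to-sum and parts.
State is unnormalized: ∫|Ψ|² dx = 1.4658, and ∫Ψ*·x²·Ψ dx = 0.48327, so ⟨x²⟩ = 0.48327 / 1.4658.
⟨x²⟩ = 0.32970.

0.330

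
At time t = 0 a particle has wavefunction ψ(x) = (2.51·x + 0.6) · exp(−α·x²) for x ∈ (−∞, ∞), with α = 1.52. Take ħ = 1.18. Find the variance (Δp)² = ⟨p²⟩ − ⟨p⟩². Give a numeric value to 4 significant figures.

Compute ⟨p⟩ and ⟨p²⟩ separately; (Δp)² = ⟨p²⟩ − ⟨p⟩².
Expand each integrand as polynomial × e^(−2αx²) and use ∫x^(2j)·e^(−2αx²) dx = (2j−1)!!/(4α)^j · √(π/(2α)), odd powers → 0; here √(π/(2α)) = 1.0166. Differentiate with the product rule, d/dx e^(−αx²) = −2αx·e^(−αx²).
Normalization: ∫|ψ|² dx = 1.4193.
⟨p⟩ = 0.0000 and ⟨p²⟩ = 5.2579.
(Δp)² = 5.2579 − (0.0000)² = 5.2579.

5.258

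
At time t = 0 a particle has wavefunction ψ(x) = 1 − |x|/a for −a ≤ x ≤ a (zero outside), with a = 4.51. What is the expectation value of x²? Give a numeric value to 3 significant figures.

⟨x²⟩ = ∫ x²·|ψ|² dx / ∫|ψ|² dx (integrals over the domain).
ψ is even, so ∫ over [−a, a] = 2∫₀ᵃ with ψ = 1 − x/a there: ∫₀ᵃ (1 − x/a)² dx = a/3, ∫₀ᵃ x²(1 − x/a)² dx = a³/30, ∫₀ᵃ x⁴(1 − x/a)² dx = a⁵/105.
State is unnormalized: ∫|ψ|² dx = 3.0067, and ∫ψ*·x²·ψ dx = 6.1156, so ⟨x²⟩ = 6.1156 / 3.0067.
⟨x²⟩ = 2.0340.

2.03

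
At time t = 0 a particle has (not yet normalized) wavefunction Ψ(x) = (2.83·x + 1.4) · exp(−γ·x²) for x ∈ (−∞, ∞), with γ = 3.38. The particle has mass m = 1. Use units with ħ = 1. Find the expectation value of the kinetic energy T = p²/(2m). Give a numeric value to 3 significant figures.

T = −(ħ²/2m) d²/dx², so ⟨T⟩ = −(ħ²/2m) ∫ Ψ*·Ψ'' dx / ∫|Ψ|² dx; with m = 1.
Expand each integrand as polynomial × e^(−2γx²) and use ∫x^(2j)·e^(−2γx²) dx = (2j−1)!!/(4γ)^j · √(π/(2γ)), odd powers → 0; here √(π/(2γ)) = 0.68171. Differentiate with the product rule, d/dx e^(−γx²) = −2γx·e^(−γx²).
State is unnormalized: ∫|Ψ|² dx = 1.7400, and ∫Ψ*·(−ħ²/2m · Ψ'') dx = 4.3055, so ⟨T⟩ = 4.3055 / 1.7400.
⟨T⟩ = 2.4745.

2.47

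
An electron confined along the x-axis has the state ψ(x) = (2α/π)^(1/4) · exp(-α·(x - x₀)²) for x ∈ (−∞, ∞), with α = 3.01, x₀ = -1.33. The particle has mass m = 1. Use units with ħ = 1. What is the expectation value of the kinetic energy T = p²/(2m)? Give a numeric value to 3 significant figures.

1.51

T = −(ħ²/2m) d²/dx², so ⟨T⟩ = −(ħ²/2m) ∫ ψ*·ψ'' dx; with m = 1.
Gaussian moments (u = x − x₀): ∫u^(2j)·e^(−2αu²) du = (2j−1)!!/(4α)^j · √(π/(2α)), odd powers integrate to 0; here √(π/(2α)) = 0.72240. Derivatives: d/dx e^(−αu²) = −2αu·e^(−αu²), d²/dx² e^(−αu²) = (4α²u² − 2α)·e^(−αu²).
⟨T⟩ = 1.5050.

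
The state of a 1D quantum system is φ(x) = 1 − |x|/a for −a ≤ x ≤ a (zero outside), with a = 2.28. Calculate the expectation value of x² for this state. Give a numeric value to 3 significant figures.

⟨x²⟩ = ∫ x²·|φ|² dx / ∫|φ|² dx (integrals over the domain).
φ is even, so ∫ over [−a, a] = 2∫₀ᵃ with φ = 1 − x/a there: ∫₀ᵃ (1 − x/a)² dx = a/3, ∫₀ᵃ x²(1 − x/a)² dx = a³/30, ∫₀ᵃ x⁴(1 − x/a)² dx = a⁵/105.
State is unnormalized: ∫|φ|² dx = 1.5200, and ∫φ*·x²·φ dx = 0.79016, so ⟨x²⟩ = 0.79016 / 1.5200.
⟨x²⟩ = 0.51984.

0.520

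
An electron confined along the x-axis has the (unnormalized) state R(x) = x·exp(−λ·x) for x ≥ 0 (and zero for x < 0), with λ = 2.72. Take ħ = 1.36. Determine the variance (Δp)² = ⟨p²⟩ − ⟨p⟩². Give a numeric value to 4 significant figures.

13.68

Compute ⟨p⟩ and ⟨p²⟩ separately; (Δp)² = ⟨p²⟩ − ⟨p⟩².
Differentiate x·exp(−λ·x) with the product rule; every integrand then reduces to terms xʲ·e^(−2λx) on [0, ∞), with ∫₀^∞ xʲ·e^(−2λx) dx = j!/(2λ)^(j+1).
Normalization: ∫|R|² dx = 0.012423.
⟨p⟩ = 0.0000 and ⟨p²⟩ = 13.684.
(Δp)² = 13.684 − (0.0000)² = 13.684.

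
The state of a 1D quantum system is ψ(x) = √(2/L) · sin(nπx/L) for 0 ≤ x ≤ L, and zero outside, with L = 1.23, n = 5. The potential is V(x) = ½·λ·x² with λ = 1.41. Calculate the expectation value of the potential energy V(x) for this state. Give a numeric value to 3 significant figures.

⟨V⟩ = ∫ V(x)·|ψ|² dx.
With sin²θ = (1 − cos2θ)/2 on 0 ≤ x ≤ L: ∫sin²(nπx/L) dx = L/2, ∫x·sin²(nπx/L) dx = L²/4, ∫x²·sin²(nπx/L) dx = L³·(1/6 − 1/(4n²π²)); higher powers xᵏ the same way, integrating xᵏ·cos(2nπx/L) by parts.
⟨V⟩ = 0.35337.

0.353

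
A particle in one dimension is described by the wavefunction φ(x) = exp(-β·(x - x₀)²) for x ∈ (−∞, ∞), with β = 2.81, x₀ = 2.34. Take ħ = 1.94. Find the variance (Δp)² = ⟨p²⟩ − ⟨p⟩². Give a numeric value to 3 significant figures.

10.6

Compute ⟨p⟩ and ⟨p²⟩ separately; (Δp)² = ⟨p²⟩ − ⟨p⟩².
Gaussian moments (u = x − x₀): ∫u^(2j)·e^(−2βu²) du = (2j−1)!!/(4β)^j · √(π/(2β)), odd powers integrate to 0; here √(π/(2β)) = 0.74766. Derivatives: d/dx e^(−βu²) = −2βu·e^(−βu²), d²/dx² e^(−βu²) = (4β²u² − 2β)·e^(−βu²).
Normalization: ∫|φ|² dx = 0.74766.
⟨p⟩ = 0.0000 and ⟨p²⟩ = 10.576.
(Δp)² = 10.576 − (0.0000)² = 10.576.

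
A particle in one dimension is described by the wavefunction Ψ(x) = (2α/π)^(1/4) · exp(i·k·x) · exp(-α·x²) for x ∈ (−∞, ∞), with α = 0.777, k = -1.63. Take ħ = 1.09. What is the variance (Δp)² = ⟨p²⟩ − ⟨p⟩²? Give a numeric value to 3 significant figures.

0.923

Compute ⟨p⟩ and ⟨p²⟩ separately; (Δp)² = ⟨p²⟩ − ⟨p⟩².
Gaussian moments: ∫x^(2j)·e^(−2αx²) dx = (2j−1)!!/(4α)^j · √(π/(2α)), odd powers integrate to 0; here √(π/(2α)) = 1.4218. Derivatives: Ψ′ = (ik − 2αx)·Ψ, Ψ″ = ((ik − 2αx)² − 2α)·Ψ; the odd-in-x pieces drop out.
⟨p⟩ = -1.7767 and ⟨p²⟩ = 4.0798.
(Δp)² = 4.0798 − (-1.7767)² = 0.92315.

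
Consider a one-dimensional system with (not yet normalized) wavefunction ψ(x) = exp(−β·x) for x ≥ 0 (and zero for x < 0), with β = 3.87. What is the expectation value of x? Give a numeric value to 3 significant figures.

⟨x⟩ = ∫ x·|ψ|² dx / ∫|ψ|² dx (integrals over the domain).
Every integrand reduces to terms xʲ·e^(−2βx) on [0, ∞); use ∫₀^∞ xʲ·e^(−2βx) dx = j!/(2β)^(j+1).
State is unnormalized: ∫|ψ|² dx = 0.12920, and ∫ψ*·x·ψ dx = 0.016692, so ⟨x⟩ = 0.016692 / 0.12920.
⟨x⟩ = 0.12920.

0.129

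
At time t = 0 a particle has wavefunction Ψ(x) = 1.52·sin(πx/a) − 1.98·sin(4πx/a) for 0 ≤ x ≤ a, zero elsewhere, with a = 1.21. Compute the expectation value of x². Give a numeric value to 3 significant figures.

⟨x²⟩ = ∫ x²·|Ψ|² dx / ∫|Ψ|² dx (integrals over the domain).
On 0 ≤ x ≤ a (j ≠ l): ∫sin²(jπx/a) dx = a/2, ∫sin(jπx/a)·sin(lπx/a) dx = 0; diagonal moments ∫x·sin²(jπx/a) dx = a²/4, ∫x²·sin²(jπx/a) dx = a³·(1/6 − 1/(4j²π²)); cross terms ∫x·sin(jπx/a)·sin(lπx/a) dx = 0 for j + l even and −4jla²/(π²(j² − l²)²) for j + l odd, ∫x²·sin(jπx/a)·sin(lπx/a) dx = (−1)^(j+l)·4jla³/(π²(j² − l²)²); higher powers the same way via product-to-sum and parts.
State is unnormalized: ∫|Ψ|² dx = 3.7696, and ∫Ψ*·x²·Ψ dx = 1.8019, so ⟨x²⟩ = 1.8019 / 3.7696.
⟨x²⟩ = 0.47799.

0.478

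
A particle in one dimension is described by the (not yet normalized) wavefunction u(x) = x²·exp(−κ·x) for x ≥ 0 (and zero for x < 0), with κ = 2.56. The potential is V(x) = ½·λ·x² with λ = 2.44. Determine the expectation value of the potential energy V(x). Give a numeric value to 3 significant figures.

⟨V⟩ = ∫ V(x)·|u|² dx / ∫|u|² dx.
Every integrand reduces to terms xʲ·e^(−2κx) on [0, ∞); use ∫₀^∞ xʲ·e^(−2κx) dx = j!/(2κ)^(j+1).
State is unnormalized: ∫|u|² dx = 0.0068212, and ∫u*·V(x)·u dx = 0.0095236, so ⟨V⟩ = 0.0095236 / 0.0068212.
⟨V⟩ = 1.3962.

1.40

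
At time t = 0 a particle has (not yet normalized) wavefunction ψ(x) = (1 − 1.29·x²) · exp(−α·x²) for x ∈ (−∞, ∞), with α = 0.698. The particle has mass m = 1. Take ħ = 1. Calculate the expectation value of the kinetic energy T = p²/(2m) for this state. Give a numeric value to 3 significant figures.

1.67

T = −(ħ²/2m) d²/dx², so ⟨T⟩ = −(ħ²/2m) ∫ ψ*·ψ'' dx / ∫|ψ|² dx; with m = 1.
Expand each integrand as polynomial × e^(−2αx²) and use ∫x^(2j)·e^(−2αx²) dx = (2j−1)!!/(4α)^j · √(π/(2α)), odd powers → 0; here √(π/(2α)) = 1.5001. Differentiate with the product rule, d/dx e^(−αx²) = −2αx·e^(−αx²).
State is unnormalized: ∫|ψ|² dx = 1.0746, and ∫ψ*·(−ħ²/2m · ψ'') dx = 1.7897, so ⟨T⟩ = 1.7897 / 1.0746.
⟨T⟩ = 1.6654.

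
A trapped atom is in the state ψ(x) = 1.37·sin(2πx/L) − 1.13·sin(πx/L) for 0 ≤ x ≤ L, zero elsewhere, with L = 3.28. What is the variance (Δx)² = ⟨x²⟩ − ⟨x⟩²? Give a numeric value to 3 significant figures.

Compute ⟨x⟩ and ⟨x²⟩ separately, then (Δx)² = ⟨x²⟩ − ⟨x⟩².
On 0 ≤ x ≤ L (j ≠ l): ∫sin²(jπx/L) dx = L/2, ∫sin(jπx/L)·sin(lπx/L) dx = 0; diagonal moments ∫x·sin²(jπx/L) dx = L²/4, ∫x²·sin²(jπx/L) dx = L³·(1/6 − 1/(4j²π²)); cross terms ∫x·sin(jπx/L)·sin(lπx/L) dx = 0 for j + l even and −4jlL²/(π²(j² − l²)²) for j + l odd, ∫x²·sin(jπx/L)·sin(lπx/L) dx = (−1)^(j+l)·4jlL³/(π²(j² − l²)²); higher powers the same way via product-to-sum and parts.
Normalization: ∫|ψ|² dx = 5.1722.
⟨x⟩ = 2.2200 and ⟨x²⟩ = 5.1869.
(Δx)² = 5.1869 − (2.2200)² = 0.25835.

0.258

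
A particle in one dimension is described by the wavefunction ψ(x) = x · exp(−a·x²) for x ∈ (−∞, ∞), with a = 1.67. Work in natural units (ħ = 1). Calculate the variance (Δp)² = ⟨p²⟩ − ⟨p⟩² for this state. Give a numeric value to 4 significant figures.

Compute ⟨p⟩ and ⟨p²⟩ separately; (Δp)² = ⟨p²⟩ − ⟨p⟩².
Expand each integrand as polynomial × e^(−2ax²) and use ∫x^(2j)·e^(−2ax²) dx = (2j−1)!!/(4a)^j · √(π/(2a)), odd powers → 0; here √(π/(2a)) = 0.96984. Differentiate with the product rule, d/dx e^(−ax²) = −2ax·e^(−ax²).
Normalization: ∫|ψ|² dx = 0.14519.
⟨p⟩ = 0.0000 and ⟨p²⟩ = 5.0100.
(Δp)² = 5.0100 − (0.0000)² = 5.0100.

5.010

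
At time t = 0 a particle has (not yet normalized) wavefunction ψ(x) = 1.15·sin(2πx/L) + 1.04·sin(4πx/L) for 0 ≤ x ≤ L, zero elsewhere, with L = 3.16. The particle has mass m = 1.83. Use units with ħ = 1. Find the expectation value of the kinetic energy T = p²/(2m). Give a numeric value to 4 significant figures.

T = −(ħ²/2m) d²/dx², so ⟨T⟩ = −(ħ²/2m) ∫ ψ*·ψ'' dx / ∫|ψ|² dx; with m = 1.83.
d²/dx² sin(jπx/L) = −(jπ/L)²·sin(jπx/L); on 0 ≤ x ≤ L, ∫sin²(jπx/L) dx = L/2 and ∫sin(jπx/L)·sin(lπx/L) dx = 0 for j ≠ l, so only diagonal terms survive in ∫|ψ|² and ∫ψ·ψ″; ∫ψ·ψ′ dx = [ψ²/2] between the walls = 0.
State is unnormalized: ∫|ψ|² dx = 3.7985, and ∫ψ*·(−ħ²/2m · ψ'') dx = 9.6411, so ⟨T⟩ = 9.6411 / 3.7985.
⟨T⟩ = 2.5381.

2.538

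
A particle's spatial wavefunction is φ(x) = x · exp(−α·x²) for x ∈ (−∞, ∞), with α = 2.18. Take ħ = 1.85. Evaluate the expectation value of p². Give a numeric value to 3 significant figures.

22.4

p² φ = −ħ² d²φ/dx²; ⟨p²⟩ = −ħ² ∫ φ*·φ'' dx / ∫|φ|² dx.
Expand each integrand as polynomial × e^(−2αx²) and use ∫x^(2j)·e^(−2αx²) dx = (2j−1)!!/(4α)^j · √(π/(2α)), odd powers → 0; here √(π/(2α)) = 0.84885. Differentiate with the product rule, d/dx e^(−αx²) = −2αx·e^(−αx²).
State is unnormalized: ∫|φ|² dx = 0.097345, and ∫φ*·(−ħ² φ'') dx = 2.1789, so ⟨p²⟩ = 2.1789 / 0.097345.
⟨p²⟩ = 22.383.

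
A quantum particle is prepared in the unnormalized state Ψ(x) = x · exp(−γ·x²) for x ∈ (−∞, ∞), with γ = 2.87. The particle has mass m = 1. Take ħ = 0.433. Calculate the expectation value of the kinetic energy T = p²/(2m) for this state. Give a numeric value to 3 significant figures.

0.807

T = −(ħ²/2m) d²/dx², so ⟨T⟩ = −(ħ²/2m) ∫ Ψ*·Ψ'' dx / ∫|Ψ|² dx; with m = 1.
Expand each integrand as polynomial × e^(−2γx²) and use ∫x^(2j)·e^(−2γx²) dx = (2j−1)!!/(4γ)^j · √(π/(2γ)), odd powers → 0; here √(π/(2γ)) = 0.73981. Differentiate with the product rule, d/dx e^(−γx²) = −2γx·e^(−γx²).
State is unnormalized: ∫|Ψ|² dx = 0.064443, and ∫Ψ*·(−ħ²/2m · Ψ'') dx = 0.052015, so ⟨T⟩ = 0.052015 / 0.064443.
⟨T⟩ = 0.80714.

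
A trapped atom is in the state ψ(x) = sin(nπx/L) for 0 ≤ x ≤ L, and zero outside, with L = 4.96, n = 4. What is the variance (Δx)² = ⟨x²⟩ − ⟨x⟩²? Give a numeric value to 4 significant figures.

1.972

Compute ⟨x⟩ and ⟨x²⟩ separately, then (Δx)² = ⟨x²⟩ − ⟨x⟩².
With sin²θ = (1 − cos2θ)/2 on 0 ≤ x ≤ L: ∫sin²(nπx/L) dx = L/2, ∫x·sin²(nπx/L) dx = L²/4, ∫x²·sin²(nπx/L) dx = L³·(1/6 − 1/(4n²π²)); higher powers xᵏ the same way, integrating xᵏ·cos(2nπx/L) by parts.
Normalization: ∫|ψ|² dx = 2.4800.
⟨x⟩ = 2.4800 and ⟨x²⟩ = 8.1226.
(Δx)² = 8.1226 − (2.4800)² = 1.9722.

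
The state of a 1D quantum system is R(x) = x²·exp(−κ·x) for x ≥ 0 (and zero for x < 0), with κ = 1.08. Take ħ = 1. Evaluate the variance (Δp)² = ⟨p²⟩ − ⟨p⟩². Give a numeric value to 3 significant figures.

0.389

Compute ⟨p⟩ and ⟨p²⟩ separately; (Δp)² = ⟨p²⟩ − ⟨p⟩².
Differentiate x²·exp(−κ·x) with the product rule; every integrand then reduces to terms xʲ·e^(−2κx) on [0, ∞), with ∫₀^∞ xʲ·e^(−2κx) dx = j!/(2κ)^(j+1).
Normalization: ∫|R|² dx = 0.51044.
⟨p⟩ = 0.0000 and ⟨p²⟩ = 0.38880.
(Δp)² = 0.38880 − (0.0000)² = 0.38880.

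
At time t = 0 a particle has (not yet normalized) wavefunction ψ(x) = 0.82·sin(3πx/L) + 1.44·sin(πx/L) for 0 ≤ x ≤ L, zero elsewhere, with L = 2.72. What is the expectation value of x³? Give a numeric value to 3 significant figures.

⟨x³⟩ = ∫ x³·|ψ|² dx / ∫|ψ|² dx (integrals over the domain).
On 0 ≤ x ≤ L (j ≠ l): ∫sin²(jπx/L) dx = L/2, ∫sin(jπx/L)·sin(lπx/L) dx = 0; diagonal moments ∫x·sin²(jπx/L) dx = L²/4, ∫x²·sin²(jπx/L) dx = L³·(1/6 − 1/(4j²π²)); cross terms ∫x·sin(jπx/L)·sin(lπx/L) dx = 0 for j + l even and −4jlL²/(π²(j² − l²)²) for j + l odd, ∫x²·sin(jπx/L)·sin(lπx/L) dx = (−1)^(j+l)·4jlL³/(π²(j² − l²)²); higher powers the same way via product-to-sum and parts.
State is unnormalized: ∫|ψ|² dx = 3.7346, and ∫ψ*·x³·ψ dx = 18.004, so ⟨x³⟩ = 18.004 / 3.7346.
⟨x³⟩ = 4.8209.

4.82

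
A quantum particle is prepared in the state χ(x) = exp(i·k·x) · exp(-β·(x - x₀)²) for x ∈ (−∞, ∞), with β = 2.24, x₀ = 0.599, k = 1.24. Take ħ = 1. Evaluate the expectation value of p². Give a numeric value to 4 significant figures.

p² χ = −ħ² d²χ/dx²; ⟨p²⟩ = −ħ² ∫ χ*·χ'' dx / ∫|χ|² dx.
Gaussian moments (u = x − x₀): ∫u^(2j)·e^(−2βu²) du = (2j−1)!!/(4β)^j · √(π/(2β)), odd powers integrate to 0; here √(π/(2β)) = 0.83741. Derivatives: χ′ = (ik − 2βu)·χ, χ″ = ((ik − 2βu)² − 2β)·χ; the odd-in-u pieces drop out.
State is unnormalized: ∫|χ|² dx = 0.83741, and ∫χ*·(−ħ² χ'') dx = 3.1634, so ⟨p²⟩ = 3.1634 / 0.83741.
⟨p²⟩ = 3.7776.

3.778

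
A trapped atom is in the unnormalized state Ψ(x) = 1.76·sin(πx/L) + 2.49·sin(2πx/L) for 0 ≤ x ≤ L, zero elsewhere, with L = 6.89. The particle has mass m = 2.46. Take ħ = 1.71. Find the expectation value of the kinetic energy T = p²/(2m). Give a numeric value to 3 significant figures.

T = −(ħ²/2m) d²/dx², so ⟨T⟩ = −(ħ²/2m) ∫ Ψ*·Ψ'' dx / ∫|Ψ|² dx; with m = 2.46.
d²/dx² sin(jπx/L) = −(jπ/L)²·sin(jπx/L); on 0 ≤ x ≤ L, ∫sin²(jπx/L) dx = L/2 and ∫sin(jπx/L)·sin(lπx/L) dx = 0 for j ≠ l, so only diagonal terms survive in ∫|Ψ|² and ∫Ψ·Ψ″; ∫Ψ·Ψ′ dx = [Ψ²/2] between the walls = 0.
State is unnormalized: ∫|Ψ|² dx = 32.031, and ∫Ψ*·(−ħ²/2m · Ψ'') dx = 11.875, so ⟨T⟩ = 11.875 / 32.031.
⟨T⟩ = 0.37075.

0.371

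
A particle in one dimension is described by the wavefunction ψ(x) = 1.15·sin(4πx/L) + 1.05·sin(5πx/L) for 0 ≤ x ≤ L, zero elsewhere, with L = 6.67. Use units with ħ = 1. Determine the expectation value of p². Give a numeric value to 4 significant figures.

4.457

p² ψ = −ħ² d²ψ/dx²; ⟨p²⟩ = −ħ² ∫ ψ*·ψ'' dx / ∫|ψ|² dx.
d²/dx² sin(jπx/L) = −(jπ/L)²·sin(jπx/L); on 0 ≤ x ≤ L, ∫sin²(jπx/L) dx = L/2 and ∫sin(jπx/L)·sin(lπx/L) dx = 0 for j ≠ l, so only diagonal terms survive in ∫|ψ|² and ∫ψ·ψ″; ∫ψ·ψ′ dx = [ψ²/2] between the walls = 0.
State is unnormalized: ∫|ψ|² dx = 8.0874, and ∫ψ*·(−ħ² ψ'') dx = 36.047, so ⟨p²⟩ = 36.047 / 8.0874.
⟨p²⟩ = 4.4572.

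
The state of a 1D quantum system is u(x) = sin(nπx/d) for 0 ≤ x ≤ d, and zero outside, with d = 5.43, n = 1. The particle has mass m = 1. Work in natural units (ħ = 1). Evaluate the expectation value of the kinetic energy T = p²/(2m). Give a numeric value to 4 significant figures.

0.1674

T = −(ħ²/2m) d²/dx², so ⟨T⟩ = −(ħ²/2m) ∫ u*·u'' dx / ∫|u|² dx; with m = 1.
d/dx sin(nπx/d) = (nπ/d)·cos(nπx/d) and d²/dx² sin(nπx/d) = −(nπ/d)²·sin(nπx/d); on 0 ≤ x ≤ d, ∫sin²(nπx/d) dx = d/2 and ∫sin(nπx/d)·cos(nπx/d) dx = 0.
State is unnormalized: ∫|u|² dx = 2.7150, and ∫u*·(−ħ²/2m · u'') dx = 0.45440, so ⟨T⟩ = 0.45440 / 2.7150.
⟨T⟩ = 0.16737.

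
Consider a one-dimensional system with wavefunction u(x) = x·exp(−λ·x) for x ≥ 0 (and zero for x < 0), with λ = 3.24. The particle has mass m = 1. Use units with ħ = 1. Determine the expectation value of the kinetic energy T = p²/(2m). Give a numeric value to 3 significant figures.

T = −(ħ²/2m) d²/dx², so ⟨T⟩ = −(ħ²/2m) ∫ u*·u'' dx / ∫|u|² dx; with m = 1.
Differentiate x·exp(−λ·x) with the product rule; every integrand then reduces to terms xʲ·e^(−2λx) on [0, ∞), with ∫₀^∞ xʲ·e^(−2λx) dx = j!/(2λ)^(j+1).
State is unnormalized: ∫|u|² dx = 0.0073503, and ∫u*·(−ħ²/2m · u'') dx = 0.038580, so ⟨T⟩ = 0.038580 / 0.0073503.
⟨T⟩ = 5.2488.

5.25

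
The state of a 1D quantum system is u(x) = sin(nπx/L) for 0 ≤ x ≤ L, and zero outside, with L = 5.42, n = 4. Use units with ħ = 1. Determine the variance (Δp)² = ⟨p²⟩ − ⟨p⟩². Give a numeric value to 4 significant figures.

5.376

Compute ⟨p⟩ and ⟨p²⟩ separately; (Δp)² = ⟨p²⟩ − ⟨p⟩².
d/dx sin(nπx/L) = (nπ/L)·cos(nπx/L) and d²/dx² sin(nπx/L) = −(nπ/L)²·sin(nπx/L); on 0 ≤ x ≤ L, ∫sin²(nπx/L) dx = L/2 and ∫sin(nπx/L)·cos(nπx/L) dx = 0.
Normalization: ∫|u|² dx = 2.7100.
⟨p⟩ = 0.0000 and ⟨p²⟩ = 5.3755.
(Δp)² = 5.3755 − (0.0000)² = 5.3755.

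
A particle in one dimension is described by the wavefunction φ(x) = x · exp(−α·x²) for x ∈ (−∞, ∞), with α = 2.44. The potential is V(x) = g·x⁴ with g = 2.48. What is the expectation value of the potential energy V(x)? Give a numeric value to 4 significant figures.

0.3905

⟨V⟩ = ∫ V(x)·|φ|² dx / ∫|φ|² dx.
Expand each integrand as polynomial × e^(−2αx²) and use ∫x^(2j)·e^(−2αx²) dx = (2j−1)!!/(4α)^j · √(π/(2α)), odd powers → 0; here √(π/(2α)) = 0.80235.
State is unnormalized: ∫|φ|² dx = 0.082208, and ∫φ*·V(x)·φ dx = 0.032104, so ⟨V⟩ = 0.032104 / 0.082208.
⟨V⟩ = 0.39052.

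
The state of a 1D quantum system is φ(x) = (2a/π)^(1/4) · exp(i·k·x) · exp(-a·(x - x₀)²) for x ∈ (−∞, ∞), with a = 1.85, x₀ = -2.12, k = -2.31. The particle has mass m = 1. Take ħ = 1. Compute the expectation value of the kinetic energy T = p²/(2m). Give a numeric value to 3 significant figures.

T = −(ħ²/2m) d²/dx², so ⟨T⟩ = −(ħ²/2m) ∫ φ*·φ'' dx; with m = 1.
Gaussian moments (u = x − x₀): ∫u^(2j)·e^(−2au²) du = (2j−1)!!/(4a)^j · √(π/(2a)), odd powers integrate to 0; here √(π/(2a)) = 0.92145. Derivatives: φ′ = (ik − 2au)·φ, φ″ = ((ik − 2au)² − 2a)·φ; the odd-in-u pieces drop out.
⟨T⟩ = 3.5931.

3.59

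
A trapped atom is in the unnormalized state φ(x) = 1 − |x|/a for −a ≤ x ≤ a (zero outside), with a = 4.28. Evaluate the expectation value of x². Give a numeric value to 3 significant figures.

1.83

⟨x²⟩ = ∫ x²·|φ|² dx / ∫|φ|² dx (integrals over the domain).
φ is even, so ∫ over [−a, a] = 2∫₀ᵃ with φ = 1 − x/a there: ∫₀ᵃ (1 − x/a)² dx = a/3, ∫₀ᵃ x²(1 − x/a)² dx = a³/30, ∫₀ᵃ x⁴(1 − x/a)² dx = a⁵/105.
State is unnormalized: ∫|φ|² dx = 2.8533, and ∫φ*·x²·φ dx = 5.2269, so ⟨x²⟩ = 5.2269 / 2.8533.
⟨x²⟩ = 1.8318.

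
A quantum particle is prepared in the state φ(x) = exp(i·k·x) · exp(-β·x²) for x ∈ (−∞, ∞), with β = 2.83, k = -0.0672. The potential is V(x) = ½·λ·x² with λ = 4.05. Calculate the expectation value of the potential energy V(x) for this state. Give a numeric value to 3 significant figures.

0.179

⟨V⟩ = ∫ V(x)·|φ|² dx / ∫|φ|² dx.
Gaussian moments: ∫x^(2j)·e^(−2βx²) dx = (2j−1)!!/(4β)^j · √(π/(2β)), odd powers integrate to 0; here √(π/(2β)) = 0.74502.
State is unnormalized: ∫|φ|² dx = 0.74502, and ∫φ*·V(x)·φ dx = 0.13327, so ⟨V⟩ = 0.13327 / 0.74502.
⟨V⟩ = 0.17889.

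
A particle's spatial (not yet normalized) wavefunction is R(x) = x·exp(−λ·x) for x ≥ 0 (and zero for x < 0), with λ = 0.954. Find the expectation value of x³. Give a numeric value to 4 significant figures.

⟨x³⟩ = ∫ x³·|R|² dx / ∫|R|² dx (integrals over the domain).
Every integrand reduces to terms xʲ·e^(−2λx) on [0, ∞); use ∫₀^∞ xʲ·e^(−2λx) dx = j!/(2λ)^(j+1).
State is unnormalized: ∫|R|² dx = 0.28794, and ∫R*·x³·R dx = 2.4872, so ⟨x³⟩ = 2.4872 / 0.28794.
⟨x³⟩ = 8.6381.

8.638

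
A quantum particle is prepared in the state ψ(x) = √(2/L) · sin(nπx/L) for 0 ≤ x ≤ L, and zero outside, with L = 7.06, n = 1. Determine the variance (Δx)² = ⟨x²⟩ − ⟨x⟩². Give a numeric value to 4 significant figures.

Compute ⟨x⟩ and ⟨x²⟩ separately, then (Δx)² = ⟨x²⟩ − ⟨x⟩².
With sin²θ = (1 − cos2θ)/2 on 0 ≤ x ≤ L: ∫sin²(nπx/L) dx = L/2, ∫x·sin²(nπx/L) dx = L²/4, ∫x²·sin²(nπx/L) dx = L³·(1/6 − 1/(4n²π²)); higher powers xᵏ the same way, integrating xᵏ·cos(2nπx/L) by parts.
⟨x⟩ = 3.5300 and ⟨x²⟩ = 14.089.
(Δx)² = 14.089 − (3.5300)² = 1.6285.

1.629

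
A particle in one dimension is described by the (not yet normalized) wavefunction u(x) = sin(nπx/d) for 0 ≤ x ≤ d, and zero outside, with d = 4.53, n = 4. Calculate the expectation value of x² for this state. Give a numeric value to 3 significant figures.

6.78

⟨x²⟩ = ∫ x²·|u|² dx / ∫|u|² dx (integrals over the domain).
With sin²θ = (1 − cos2θ)/2 on 0 ≤ x ≤ d: ∫sin²(nπx/d) dx = d/2, ∫x·sin²(nπx/d) dx = d²/4, ∫x²·sin²(nπx/d) dx = d³·(1/6 − 1/(4n²π²)); higher powers xᵏ the same way, integrating xᵏ·cos(2nπx/d) by parts.
State is unnormalized: ∫|u|² dx = 2.2650, and ∫u*·x²·u dx = 15.346, so ⟨x²⟩ = 15.346 / 2.2650.
⟨x²⟩ = 6.7753.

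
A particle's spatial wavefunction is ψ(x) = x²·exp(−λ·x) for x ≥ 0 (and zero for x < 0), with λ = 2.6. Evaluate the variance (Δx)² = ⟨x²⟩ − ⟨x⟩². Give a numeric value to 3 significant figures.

Compute ⟨x⟩ and ⟨x²⟩ separately, then (Δx)² = ⟨x²⟩ − ⟨x⟩².
Every integrand reduces to terms xʲ·e^(−2λx) on [0, ∞); use ∫₀^∞ xʲ·e^(−2λx) dx = j!/(2λ)^(j+1).
Normalization: ∫|ψ|² dx = 0.0063124.
⟨x⟩ = 0.96154 and ⟨x²⟩ = 1.1095.
(Δx)² = 1.1095 − (0.96154)² = 0.18491.

0.185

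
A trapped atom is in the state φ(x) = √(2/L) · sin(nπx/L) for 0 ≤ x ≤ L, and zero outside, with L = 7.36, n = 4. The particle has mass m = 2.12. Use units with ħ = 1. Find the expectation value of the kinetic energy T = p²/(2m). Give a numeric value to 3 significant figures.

0.688

T = −(ħ²/2m) d²/dx², so ⟨T⟩ = −(ħ²/2m) ∫ φ*·φ'' dx; with m = 2.12.
d/dx sin(nπx/L) = (nπ/L)·cos(nπx/L) and d²/dx² sin(nπx/L) = −(nπ/L)²·sin(nπx/L); on 0 ≤ x ≤ L, ∫sin²(nπx/L) dx = L/2 and ∫sin(nπx/L)·cos(nπx/L) dx = 0.
⟨T⟩ = 0.68754.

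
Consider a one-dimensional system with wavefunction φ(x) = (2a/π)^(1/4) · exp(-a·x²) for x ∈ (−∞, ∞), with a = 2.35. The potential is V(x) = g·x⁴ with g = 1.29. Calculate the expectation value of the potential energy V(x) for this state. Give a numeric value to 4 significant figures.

0.04380

⟨V⟩ = ∫ V(x)·|φ|² dx.
Gaussian moments: ∫x^(2j)·e^(−2ax²) dx = (2j−1)!!/(4a)^j · √(π/(2a)), odd powers integrate to 0; here √(π/(2a)) = 0.81757.
⟨V⟩ = 0.043798.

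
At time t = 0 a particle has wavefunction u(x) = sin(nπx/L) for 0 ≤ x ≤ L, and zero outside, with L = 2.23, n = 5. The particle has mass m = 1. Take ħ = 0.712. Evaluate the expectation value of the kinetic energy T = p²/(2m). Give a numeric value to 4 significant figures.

T = −(ħ²/2m) d²/dx², so ⟨T⟩ = −(ħ²/2m) ∫ u*·u'' dx / ∫|u|² dx; with m = 1.
d/dx sin(nπx/L) = (nπ/L)·cos(nπx/L) and d²/dx² sin(nπx/L) = −(nπ/L)²·sin(nπx/L); on 0 ≤ x ≤ L, ∫sin²(nπx/L) dx = L/2 and ∫sin(nπx/L)·cos(nπx/L) dx = 0.
State is unnormalized: ∫|u|² dx = 1.1150, and ∫u*·(−ħ²/2m · u'') dx = 14.023, so ⟨T⟩ = 14.023 / 1.1150.
⟨T⟩ = 12.577.

12.58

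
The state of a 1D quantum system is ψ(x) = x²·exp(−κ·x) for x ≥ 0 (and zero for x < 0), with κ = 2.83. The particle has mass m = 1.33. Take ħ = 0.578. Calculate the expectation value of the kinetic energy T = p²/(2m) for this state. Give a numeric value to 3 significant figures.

0.335

T = −(ħ²/2m) d²/dx², so ⟨T⟩ = −(ħ²/2m) ∫ ψ*·ψ'' dx / ∫|ψ|² dx; with m = 1.33.
Differentiate x²·exp(−κ·x) with the product rule; every integrand then reduces to terms xʲ·e^(−2κx) on [0, ∞), with ∫₀^∞ xʲ·e^(−2κx) dx = j!/(2κ)^(j+1).
State is unnormalized: ∫|ψ|² dx = 0.0041317, and ∫ψ*·(−ħ²/2m · ψ'') dx = 0.0013853, so ⟨T⟩ = 0.0013853 / 0.0041317.
⟨T⟩ = 0.33529.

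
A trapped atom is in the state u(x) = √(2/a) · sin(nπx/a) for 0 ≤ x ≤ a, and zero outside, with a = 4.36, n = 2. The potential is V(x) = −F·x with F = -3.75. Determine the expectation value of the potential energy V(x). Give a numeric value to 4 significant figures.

⟨V⟩ = ∫ V(x)·|u|² dx.
With sin²θ = (1 − cos2θ)/2 on 0 ≤ x ≤ a: ∫sin²(nπx/a) dx = a/2, ∫x·sin²(nπx/a) dx = a²/4, ∫x²·sin²(nπx/a) dx = a³·(1/6 − 1/(4n²π²)); higher powers xᵏ the same way, integrating xᵏ·cos(2nπx/a) by parts.
⟨V⟩ = 8.1750.

8.175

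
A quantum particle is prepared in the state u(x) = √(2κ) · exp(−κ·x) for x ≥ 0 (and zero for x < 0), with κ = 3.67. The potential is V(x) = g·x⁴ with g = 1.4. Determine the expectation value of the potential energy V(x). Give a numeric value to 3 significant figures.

⟨V⟩ = ∫ V(x)·|u|² dx.
Every integrand reduces to terms xʲ·e^(−2κx) on [0, ∞); use ∫₀^∞ xʲ·e^(−2κx) dx = j!/(2κ)^(j+1).
⟨V⟩ = 0.011576.

0.0116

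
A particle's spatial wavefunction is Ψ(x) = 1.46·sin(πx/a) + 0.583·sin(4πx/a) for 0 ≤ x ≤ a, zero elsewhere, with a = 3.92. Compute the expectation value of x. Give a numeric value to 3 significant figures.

⟨x⟩ = ∫ x·|Ψ|² dx / ∫|Ψ|² dx (integrals over the domain).
On 0 ≤ x ≤ a (j ≠ l): ∫sin²(jπx/a) dx = a/2, ∫sin(jπx/a)·sin(lπx/a) dx = 0; diagonal moments ∫x·sin²(jπx/a) dx = a²/4, ∫x²·sin²(jπx/a) dx = a³·(1/6 − 1/(4j²π²)); cross terms ∫x·sin(jπx/a)·sin(lπx/a) dx = 0 for j + l even and −4jla²/(π²(j² − l²)²) for j + l odd, ∫x²·sin(jπx/a)·sin(lπx/a) dx = (−1)^(j+l)·4jla³/(π²(j² − l²)²); higher powers the same way via product-to-sum and parts.
State is unnormalized: ∫|Ψ|² dx = 4.8441, and ∫Ψ*·x·Ψ dx = 9.3060, so ⟨x⟩ = 9.3060 / 4.8441.
⟨x⟩ = 1.9211.

1.92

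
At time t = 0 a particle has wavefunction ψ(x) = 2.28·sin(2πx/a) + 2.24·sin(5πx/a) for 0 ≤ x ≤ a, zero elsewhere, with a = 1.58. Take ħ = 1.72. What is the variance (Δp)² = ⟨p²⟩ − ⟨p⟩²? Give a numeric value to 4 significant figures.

167.4

Compute ⟨p⟩ and ⟨p²⟩ separately; (Δp)² = ⟨p²⟩ − ⟨p⟩².
d²/dx² sin(jπx/a) = −(jπ/a)²·sin(jπx/a); on 0 ≤ x ≤ a, ∫sin²(jπx/a) dx = a/2 and ∫sin(jπx/a)·sin(lπx/a) dx = 0 for j ≠ l, so only diagonal terms survive in ∫|ψ|² and ∫ψ·ψ″; ∫ψ·ψ′ dx = [ψ²/2] between the walls = 0.
Normalization: ∫|ψ|² dx = 8.0706.
⟨p⟩ = 0.0000 and ⟨p²⟩ = 167.42.
(Δp)² = 167.42 − (0.0000)² = 167.42.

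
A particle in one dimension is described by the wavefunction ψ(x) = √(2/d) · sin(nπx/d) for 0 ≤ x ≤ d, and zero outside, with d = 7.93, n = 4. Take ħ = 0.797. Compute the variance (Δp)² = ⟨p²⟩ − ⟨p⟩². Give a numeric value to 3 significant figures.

1.60

Compute ⟨p⟩ and ⟨p²⟩ separately; (Δp)² = ⟨p²⟩ − ⟨p⟩².
d/dx sin(nπx/d) = (nπ/d)·cos(nπx/d) and d²/dx² sin(nπx/d) = −(nπ/d)²·sin(nπx/d); on 0 ≤ x ≤ d, ∫sin²(nπx/d) dx = d/2 and ∫sin(nπx/d)·cos(nπx/d) dx = 0.
⟨p⟩ = 0.0000 and ⟨p²⟩ = 1.5951.
(Δp)² = 1.5951 − (0.0000)² = 1.5951.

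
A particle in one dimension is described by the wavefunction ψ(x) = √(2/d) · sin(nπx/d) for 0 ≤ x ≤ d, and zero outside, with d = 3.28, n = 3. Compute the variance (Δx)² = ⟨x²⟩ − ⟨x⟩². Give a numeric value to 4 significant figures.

0.8360

Compute ⟨x⟩ and ⟨x²⟩ separately, then (Δx)² = ⟨x²⟩ − ⟨x⟩².
With sin²θ = (1 − cos2θ)/2 on 0 ≤ x ≤ d: ∫sin²(nπx/d) dx = d/2, ∫x·sin²(nπx/d) dx = d²/4, ∫x²·sin²(nπx/d) dx = d³·(1/6 − 1/(4n²π²)); higher powers xᵏ the same way, integrating xᵏ·cos(2nπx/d) by parts.
⟨x⟩ = 1.6400 and ⟨x²⟩ = 3.5256.
(Δx)² = 3.5256 − (1.6400)² = 0.83597.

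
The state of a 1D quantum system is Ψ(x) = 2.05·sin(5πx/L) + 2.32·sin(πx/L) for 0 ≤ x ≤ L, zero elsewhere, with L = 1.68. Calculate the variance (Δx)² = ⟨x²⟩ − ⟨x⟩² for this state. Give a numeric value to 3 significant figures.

Compute ⟨x⟩ and ⟨x²⟩ separately, then (Δx)² = ⟨x²⟩ − ⟨x⟩².
On 0 ≤ x ≤ L (j ≠ l): ∫sin²(jπx/L) dx = L/2, ∫sin(jπx/L)·sin(lπx/L) dx = 0; diagonal moments ∫x·sin²(jπx/L) dx = L²/4, ∫x²·sin²(jπx/L) dx = L³·(1/6 − 1/(4j²π²)); cross terms ∫x·sin(jπx/L)·sin(lπx/L) dx = 0 for j + l even and −4jlL²/(π²(j² − l²)²) for j + l odd, ∫x²·sin(jπx/L)·sin(lπx/L) dx = (−1)^(j+l)·4jlL³/(π²(j² − l²)²); higher powers the same way via product-to-sum and parts.
Normalization: ∫|Ψ|² dx = 8.0513.
⟨x⟩ = 0.84000 and ⟨x²⟩ = 0.87771.
(Δx)² = 0.87771 − (0.84000)² = 0.17211.

0.172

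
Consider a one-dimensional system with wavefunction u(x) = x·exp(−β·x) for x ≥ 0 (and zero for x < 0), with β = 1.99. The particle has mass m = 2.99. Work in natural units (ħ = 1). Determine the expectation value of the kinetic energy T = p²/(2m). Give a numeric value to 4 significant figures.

T = −(ħ²/2m) d²/dx², so ⟨T⟩ = −(ħ²/2m) ∫ u*·u'' dx / ∫|u|² dx; with m = 2.99.
Differentiate x·exp(−β·x) with the product rule; every integrand then reduces to terms xʲ·e^(−2βx) on [0, ∞), with ∫₀^∞ xʲ·e^(−2βx) dx = j!/(2β)^(j+1).
State is unnormalized: ∫|u|² dx = 0.031723, and ∫u*·(−ħ²/2m · u'') dx = 0.021008, so ⟨T⟩ = 0.021008 / 0.031723.
⟨T⟩ = 0.66222.

0.6622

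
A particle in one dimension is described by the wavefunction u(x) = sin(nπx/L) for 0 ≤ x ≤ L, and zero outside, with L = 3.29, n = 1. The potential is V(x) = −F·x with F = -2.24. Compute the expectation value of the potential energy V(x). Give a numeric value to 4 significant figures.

3.685

⟨V⟩ = ∫ V(x)·|u|² dx / ∫|u|² dx.
With sin²θ = (1 − cos2θ)/2 on 0 ≤ x ≤ L: ∫sin²(nπx/L) dx = L/2, ∫x·sin²(nπx/L) dx = L²/4, ∫x²·sin²(nπx/L) dx = L³·(1/6 − 1/(4n²π²)); higher powers xᵏ the same way, integrating xᵏ·cos(2nπx/L) by parts.
State is unnormalized: ∫|u|² dx = 1.6450, and ∫u*·V(x)·u dx = 6.0615, so ⟨V⟩ = 6.0615 / 1.6450.
⟨V⟩ = 3.6848.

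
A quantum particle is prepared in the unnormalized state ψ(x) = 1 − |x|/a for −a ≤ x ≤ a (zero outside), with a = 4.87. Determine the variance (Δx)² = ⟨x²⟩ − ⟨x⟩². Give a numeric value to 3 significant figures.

Compute ⟨x⟩ and ⟨x²⟩ separately, then (Δx)² = ⟨x²⟩ − ⟨x⟩².
ψ is even, so ∫ over [−a, a] = 2∫₀ᵃ with ψ = 1 − x/a there: ∫₀ᵃ (1 − x/a)² dx = a/3, ∫₀ᵃ x²(1 − x/a)² dx = a³/30, ∫₀ᵃ x⁴(1 − x/a)² dx = a⁵/105.
Normalization: ∫|ψ|² dx = 3.2467.
⟨x⟩ = 0.0000 and ⟨x²⟩ = 2.3717.
(Δx)² = 2.3717 − (0.0000)² = 2.3717.

2.37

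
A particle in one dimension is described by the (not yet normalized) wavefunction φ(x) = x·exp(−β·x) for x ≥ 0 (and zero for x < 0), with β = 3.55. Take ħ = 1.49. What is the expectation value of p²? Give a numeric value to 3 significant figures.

p² φ = −ħ² d²φ/dx²; ⟨p²⟩ = −ħ² ∫ φ*·φ'' dx / ∫|φ|² dx.
Differentiate x·exp(−β·x) with the product rule; every integrand then reduces to terms xʲ·e^(−2βx) on [0, ∞), with ∫₀^∞ xʲ·e^(−2βx) dx = j!/(2β)^(j+1).
State is unnormalized: ∫|φ|² dx = 0.0055880, and ∫φ*·(−ħ² φ'') dx = 0.15635, so ⟨p²⟩ = 0.15635 / 0.0055880.
⟨p²⟩ = 27.979.

28.0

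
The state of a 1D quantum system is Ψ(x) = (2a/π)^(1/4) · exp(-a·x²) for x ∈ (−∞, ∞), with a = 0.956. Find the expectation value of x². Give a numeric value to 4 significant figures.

0.2615

⟨x²⟩ = ∫ x²·|Ψ|² dx (integrals over the domain).
Gaussian moments: ∫x^(2j)·e^(−2ax²) dx = (2j−1)!!/(4a)^j · √(π/(2a)), odd powers integrate to 0; here √(π/(2a)) = 1.2818.
⟨x²⟩ = 0.26151.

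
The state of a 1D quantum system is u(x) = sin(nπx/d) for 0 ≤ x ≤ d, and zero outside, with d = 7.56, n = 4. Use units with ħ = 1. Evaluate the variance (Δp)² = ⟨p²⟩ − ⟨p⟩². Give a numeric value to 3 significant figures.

Compute ⟨p⟩ and ⟨p²⟩ separately; (Δp)² = ⟨p²⟩ − ⟨p⟩².
d/dx sin(nπx/d) = (nπ/d)·cos(nπx/d) and d²/dx² sin(nπx/d) = −(nπ/d)²·sin(nπx/d); on 0 ≤ x ≤ d, ∫sin²(nπx/d) dx = d/2 and ∫sin(nπx/d)·cos(nπx/d) dx = 0.
Normalization: ∫|u|² dx = 3.7800.
⟨p⟩ = 0.0000 and ⟨p²⟩ = 2.7630.
(Δp)² = 2.7630 − (0.0000)² = 2.7630.

2.76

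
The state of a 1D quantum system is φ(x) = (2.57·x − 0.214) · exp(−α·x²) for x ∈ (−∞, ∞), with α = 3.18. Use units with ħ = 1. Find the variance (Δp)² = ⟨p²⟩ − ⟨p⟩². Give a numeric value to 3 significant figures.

Compute ⟨p⟩ and ⟨p²⟩ separately; (Δp)² = ⟨p²⟩ − ⟨p⟩².
Expand each integrand as polynomial × e^(−2αx²) and use ∫x^(2j)·e^(−2αx²) dx = (2j−1)!!/(4α)^j · √(π/(2α)), odd powers → 0; here √(π/(2α)) = 0.70282. Differentiate with the product rule, d/dx e^(−αx²) = −2αx·e^(−αx²).
Normalization: ∫|φ|² dx = 0.39713.
⟨p⟩ = 0.0000 and ⟨p²⟩ = 9.0245.
(Δp)² = 9.0245 − (0.0000)² = 9.0245.

9.02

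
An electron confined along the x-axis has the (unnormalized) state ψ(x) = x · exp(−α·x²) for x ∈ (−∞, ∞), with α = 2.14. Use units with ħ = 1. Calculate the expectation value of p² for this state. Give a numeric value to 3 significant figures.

p² ψ = −ħ² d²ψ/dx²; ⟨p²⟩ = −ħ² ∫ ψ*·ψ'' dx / ∫|ψ|² dx.
Expand each integrand as polynomial × e^(−2αx²) and use ∫x^(2j)·e^(−2αx²) dx = (2j−1)!!/(4α)^j · √(π/(2α)), odd powers → 0; here √(π/(2α)) = 0.85675. Differentiate with the product rule, d/dx e^(−αx²) = −2αx·e^(−αx²).
State is unnormalized: ∫|ψ|² dx = 0.10009, and ∫ψ*·(−ħ² ψ'') dx = 0.64256, so ⟨p²⟩ = 0.64256 / 0.10009.
⟨p²⟩ = 6.4200.

6.42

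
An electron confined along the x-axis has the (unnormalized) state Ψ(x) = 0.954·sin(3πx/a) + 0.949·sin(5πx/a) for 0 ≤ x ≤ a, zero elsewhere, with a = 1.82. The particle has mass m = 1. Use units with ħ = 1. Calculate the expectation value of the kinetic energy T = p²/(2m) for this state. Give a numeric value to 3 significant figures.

T = −(ħ²/2m) d²/dx², so ⟨T⟩ = −(ħ²/2m) ∫ Ψ*·Ψ'' dx / ∫|Ψ|² dx; with m = 1.
d²/dx² sin(jπx/a) = −(jπ/a)²·sin(jπx/a); on 0 ≤ x ≤ a, ∫sin²(jπx/a) dx = a/2 and ∫sin(jπx/a)·sin(lπx/a) dx = 0 for j ≠ l, so only diagonal terms survive in ∫|Ψ|² and ∫Ψ·Ψ″; ∫Ψ·Ψ′ dx = [Ψ²/2] between the walls = 0.
State is unnormalized: ∫|Ψ|² dx = 1.6478, and ∫Ψ*·(−ħ²/2m · Ψ'') dx = 41.629, so ⟨T⟩ = 41.629 / 1.6478.
⟨T⟩ = 25.264.

25.3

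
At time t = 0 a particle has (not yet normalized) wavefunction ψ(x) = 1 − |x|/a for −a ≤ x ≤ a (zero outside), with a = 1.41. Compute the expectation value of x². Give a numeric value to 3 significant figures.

⟨x²⟩ = ∫ x²·|ψ|² dx / ∫|ψ|² dx (integrals over the domain).
ψ is even, so ∫ over [−a, a] = 2∫₀ᵃ with ψ = 1 − x/a there: ∫₀ᵃ (1 − x/a)² dx = a/3, ∫₀ᵃ x²(1 − x/a)² dx = a³/30, ∫₀ᵃ x⁴(1 − x/a)² dx = a⁵/105.
State is unnormalized: ∫|ψ|² dx = 0.94000, and ∫ψ*·x²·ψ dx = 0.18688, so ⟨x²⟩ = 0.18688 / 0.94000.
⟨x²⟩ = 0.19881.

0.199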